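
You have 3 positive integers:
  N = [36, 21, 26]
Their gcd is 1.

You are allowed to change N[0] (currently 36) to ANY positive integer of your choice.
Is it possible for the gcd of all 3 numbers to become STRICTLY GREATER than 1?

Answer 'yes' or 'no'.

Answer: no

Derivation:
Current gcd = 1
gcd of all OTHER numbers (without N[0]=36): gcd([21, 26]) = 1
The new gcd after any change is gcd(1, new_value).
This can be at most 1.
Since 1 = old gcd 1, the gcd can only stay the same or decrease.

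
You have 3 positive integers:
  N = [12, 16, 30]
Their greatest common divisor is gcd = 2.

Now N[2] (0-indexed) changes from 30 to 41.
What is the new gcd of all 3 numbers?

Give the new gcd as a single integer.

Numbers: [12, 16, 30], gcd = 2
Change: index 2, 30 -> 41
gcd of the OTHER numbers (without index 2): gcd([12, 16]) = 4
New gcd = gcd(g_others, new_val) = gcd(4, 41) = 1

Answer: 1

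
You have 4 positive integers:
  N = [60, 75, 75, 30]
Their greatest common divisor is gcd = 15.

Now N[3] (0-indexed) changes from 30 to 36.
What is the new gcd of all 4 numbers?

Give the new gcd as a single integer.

Answer: 3

Derivation:
Numbers: [60, 75, 75, 30], gcd = 15
Change: index 3, 30 -> 36
gcd of the OTHER numbers (without index 3): gcd([60, 75, 75]) = 15
New gcd = gcd(g_others, new_val) = gcd(15, 36) = 3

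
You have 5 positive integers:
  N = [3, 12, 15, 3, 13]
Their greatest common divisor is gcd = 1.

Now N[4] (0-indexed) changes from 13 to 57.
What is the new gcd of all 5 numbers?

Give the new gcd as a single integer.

Numbers: [3, 12, 15, 3, 13], gcd = 1
Change: index 4, 13 -> 57
gcd of the OTHER numbers (without index 4): gcd([3, 12, 15, 3]) = 3
New gcd = gcd(g_others, new_val) = gcd(3, 57) = 3

Answer: 3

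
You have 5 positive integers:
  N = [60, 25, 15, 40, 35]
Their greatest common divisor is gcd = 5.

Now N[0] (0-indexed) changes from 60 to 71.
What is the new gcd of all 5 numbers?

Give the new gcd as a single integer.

Numbers: [60, 25, 15, 40, 35], gcd = 5
Change: index 0, 60 -> 71
gcd of the OTHER numbers (without index 0): gcd([25, 15, 40, 35]) = 5
New gcd = gcd(g_others, new_val) = gcd(5, 71) = 1

Answer: 1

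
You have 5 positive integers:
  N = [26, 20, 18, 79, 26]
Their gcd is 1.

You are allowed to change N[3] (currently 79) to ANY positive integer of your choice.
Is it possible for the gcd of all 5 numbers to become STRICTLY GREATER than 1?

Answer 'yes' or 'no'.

Answer: yes

Derivation:
Current gcd = 1
gcd of all OTHER numbers (without N[3]=79): gcd([26, 20, 18, 26]) = 2
The new gcd after any change is gcd(2, new_value).
This can be at most 2.
Since 2 > old gcd 1, the gcd CAN increase (e.g., set N[3] = 2).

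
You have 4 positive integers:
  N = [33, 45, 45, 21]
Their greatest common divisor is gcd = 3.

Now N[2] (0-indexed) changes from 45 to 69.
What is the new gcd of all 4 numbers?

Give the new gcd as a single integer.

Numbers: [33, 45, 45, 21], gcd = 3
Change: index 2, 45 -> 69
gcd of the OTHER numbers (without index 2): gcd([33, 45, 21]) = 3
New gcd = gcd(g_others, new_val) = gcd(3, 69) = 3

Answer: 3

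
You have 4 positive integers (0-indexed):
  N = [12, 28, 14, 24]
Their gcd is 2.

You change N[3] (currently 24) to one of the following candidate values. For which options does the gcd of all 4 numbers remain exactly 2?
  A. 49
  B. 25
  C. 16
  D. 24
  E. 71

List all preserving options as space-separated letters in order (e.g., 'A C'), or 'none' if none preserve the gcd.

Old gcd = 2; gcd of others (without N[3]) = 2
New gcd for candidate v: gcd(2, v). Preserves old gcd iff gcd(2, v) = 2.
  Option A: v=49, gcd(2,49)=1 -> changes
  Option B: v=25, gcd(2,25)=1 -> changes
  Option C: v=16, gcd(2,16)=2 -> preserves
  Option D: v=24, gcd(2,24)=2 -> preserves
  Option E: v=71, gcd(2,71)=1 -> changes

Answer: C D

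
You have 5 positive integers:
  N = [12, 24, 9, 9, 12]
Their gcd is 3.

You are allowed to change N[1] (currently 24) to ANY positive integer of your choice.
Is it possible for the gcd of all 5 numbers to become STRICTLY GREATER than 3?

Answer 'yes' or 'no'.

Current gcd = 3
gcd of all OTHER numbers (without N[1]=24): gcd([12, 9, 9, 12]) = 3
The new gcd after any change is gcd(3, new_value).
This can be at most 3.
Since 3 = old gcd 3, the gcd can only stay the same or decrease.

Answer: no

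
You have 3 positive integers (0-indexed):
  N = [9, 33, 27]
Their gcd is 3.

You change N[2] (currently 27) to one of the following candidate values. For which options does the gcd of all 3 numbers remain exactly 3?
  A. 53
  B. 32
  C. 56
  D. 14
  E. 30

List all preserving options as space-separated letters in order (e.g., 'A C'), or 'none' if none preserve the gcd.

Answer: E

Derivation:
Old gcd = 3; gcd of others (without N[2]) = 3
New gcd for candidate v: gcd(3, v). Preserves old gcd iff gcd(3, v) = 3.
  Option A: v=53, gcd(3,53)=1 -> changes
  Option B: v=32, gcd(3,32)=1 -> changes
  Option C: v=56, gcd(3,56)=1 -> changes
  Option D: v=14, gcd(3,14)=1 -> changes
  Option E: v=30, gcd(3,30)=3 -> preserves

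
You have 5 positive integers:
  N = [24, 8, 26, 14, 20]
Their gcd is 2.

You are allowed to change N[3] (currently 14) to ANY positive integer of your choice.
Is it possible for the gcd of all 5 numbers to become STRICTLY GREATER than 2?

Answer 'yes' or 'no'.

Answer: no

Derivation:
Current gcd = 2
gcd of all OTHER numbers (without N[3]=14): gcd([24, 8, 26, 20]) = 2
The new gcd after any change is gcd(2, new_value).
This can be at most 2.
Since 2 = old gcd 2, the gcd can only stay the same or decrease.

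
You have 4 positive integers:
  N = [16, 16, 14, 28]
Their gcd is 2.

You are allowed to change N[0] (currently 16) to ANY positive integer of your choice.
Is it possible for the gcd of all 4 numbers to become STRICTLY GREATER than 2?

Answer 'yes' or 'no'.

Current gcd = 2
gcd of all OTHER numbers (without N[0]=16): gcd([16, 14, 28]) = 2
The new gcd after any change is gcd(2, new_value).
This can be at most 2.
Since 2 = old gcd 2, the gcd can only stay the same or decrease.

Answer: no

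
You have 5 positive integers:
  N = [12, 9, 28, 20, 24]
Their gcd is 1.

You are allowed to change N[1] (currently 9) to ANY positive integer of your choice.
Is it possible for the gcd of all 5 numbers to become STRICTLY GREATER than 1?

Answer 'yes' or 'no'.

Answer: yes

Derivation:
Current gcd = 1
gcd of all OTHER numbers (without N[1]=9): gcd([12, 28, 20, 24]) = 4
The new gcd after any change is gcd(4, new_value).
This can be at most 4.
Since 4 > old gcd 1, the gcd CAN increase (e.g., set N[1] = 4).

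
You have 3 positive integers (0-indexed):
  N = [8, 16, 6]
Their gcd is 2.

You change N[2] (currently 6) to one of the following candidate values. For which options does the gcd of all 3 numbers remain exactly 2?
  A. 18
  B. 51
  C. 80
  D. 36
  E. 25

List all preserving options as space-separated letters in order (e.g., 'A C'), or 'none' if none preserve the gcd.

Answer: A

Derivation:
Old gcd = 2; gcd of others (without N[2]) = 8
New gcd for candidate v: gcd(8, v). Preserves old gcd iff gcd(8, v) = 2.
  Option A: v=18, gcd(8,18)=2 -> preserves
  Option B: v=51, gcd(8,51)=1 -> changes
  Option C: v=80, gcd(8,80)=8 -> changes
  Option D: v=36, gcd(8,36)=4 -> changes
  Option E: v=25, gcd(8,25)=1 -> changes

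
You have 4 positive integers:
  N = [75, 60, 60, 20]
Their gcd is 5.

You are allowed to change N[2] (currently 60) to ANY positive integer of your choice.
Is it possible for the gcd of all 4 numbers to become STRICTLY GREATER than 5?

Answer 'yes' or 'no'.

Current gcd = 5
gcd of all OTHER numbers (without N[2]=60): gcd([75, 60, 20]) = 5
The new gcd after any change is gcd(5, new_value).
This can be at most 5.
Since 5 = old gcd 5, the gcd can only stay the same or decrease.

Answer: no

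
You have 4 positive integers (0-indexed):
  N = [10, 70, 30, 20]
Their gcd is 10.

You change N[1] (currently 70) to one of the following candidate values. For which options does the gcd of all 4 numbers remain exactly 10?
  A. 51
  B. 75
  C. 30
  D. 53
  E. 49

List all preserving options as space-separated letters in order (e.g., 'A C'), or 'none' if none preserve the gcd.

Answer: C

Derivation:
Old gcd = 10; gcd of others (without N[1]) = 10
New gcd for candidate v: gcd(10, v). Preserves old gcd iff gcd(10, v) = 10.
  Option A: v=51, gcd(10,51)=1 -> changes
  Option B: v=75, gcd(10,75)=5 -> changes
  Option C: v=30, gcd(10,30)=10 -> preserves
  Option D: v=53, gcd(10,53)=1 -> changes
  Option E: v=49, gcd(10,49)=1 -> changes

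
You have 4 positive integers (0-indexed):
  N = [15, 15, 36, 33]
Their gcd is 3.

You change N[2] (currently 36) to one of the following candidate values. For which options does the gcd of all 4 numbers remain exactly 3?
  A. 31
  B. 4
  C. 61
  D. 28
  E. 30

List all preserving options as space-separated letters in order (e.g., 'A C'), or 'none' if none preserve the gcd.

Answer: E

Derivation:
Old gcd = 3; gcd of others (without N[2]) = 3
New gcd for candidate v: gcd(3, v). Preserves old gcd iff gcd(3, v) = 3.
  Option A: v=31, gcd(3,31)=1 -> changes
  Option B: v=4, gcd(3,4)=1 -> changes
  Option C: v=61, gcd(3,61)=1 -> changes
  Option D: v=28, gcd(3,28)=1 -> changes
  Option E: v=30, gcd(3,30)=3 -> preserves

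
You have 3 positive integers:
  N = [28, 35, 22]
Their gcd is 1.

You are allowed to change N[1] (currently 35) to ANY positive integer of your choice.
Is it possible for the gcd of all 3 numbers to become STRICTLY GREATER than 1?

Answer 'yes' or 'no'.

Answer: yes

Derivation:
Current gcd = 1
gcd of all OTHER numbers (without N[1]=35): gcd([28, 22]) = 2
The new gcd after any change is gcd(2, new_value).
This can be at most 2.
Since 2 > old gcd 1, the gcd CAN increase (e.g., set N[1] = 2).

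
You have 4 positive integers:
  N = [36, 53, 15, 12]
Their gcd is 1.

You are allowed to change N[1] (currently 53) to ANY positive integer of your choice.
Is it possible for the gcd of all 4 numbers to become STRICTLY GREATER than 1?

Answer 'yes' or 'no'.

Current gcd = 1
gcd of all OTHER numbers (without N[1]=53): gcd([36, 15, 12]) = 3
The new gcd after any change is gcd(3, new_value).
This can be at most 3.
Since 3 > old gcd 1, the gcd CAN increase (e.g., set N[1] = 3).

Answer: yes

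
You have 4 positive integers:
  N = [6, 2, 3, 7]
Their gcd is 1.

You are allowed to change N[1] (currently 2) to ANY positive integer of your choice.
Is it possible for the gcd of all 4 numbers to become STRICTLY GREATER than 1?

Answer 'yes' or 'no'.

Answer: no

Derivation:
Current gcd = 1
gcd of all OTHER numbers (without N[1]=2): gcd([6, 3, 7]) = 1
The new gcd after any change is gcd(1, new_value).
This can be at most 1.
Since 1 = old gcd 1, the gcd can only stay the same or decrease.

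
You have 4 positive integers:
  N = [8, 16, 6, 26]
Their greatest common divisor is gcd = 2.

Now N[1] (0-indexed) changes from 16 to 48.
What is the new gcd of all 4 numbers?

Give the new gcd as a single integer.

Numbers: [8, 16, 6, 26], gcd = 2
Change: index 1, 16 -> 48
gcd of the OTHER numbers (without index 1): gcd([8, 6, 26]) = 2
New gcd = gcd(g_others, new_val) = gcd(2, 48) = 2

Answer: 2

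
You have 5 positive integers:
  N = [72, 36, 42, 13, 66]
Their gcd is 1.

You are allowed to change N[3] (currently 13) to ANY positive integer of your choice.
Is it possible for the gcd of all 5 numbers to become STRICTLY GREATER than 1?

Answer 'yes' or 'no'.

Current gcd = 1
gcd of all OTHER numbers (without N[3]=13): gcd([72, 36, 42, 66]) = 6
The new gcd after any change is gcd(6, new_value).
This can be at most 6.
Since 6 > old gcd 1, the gcd CAN increase (e.g., set N[3] = 6).

Answer: yes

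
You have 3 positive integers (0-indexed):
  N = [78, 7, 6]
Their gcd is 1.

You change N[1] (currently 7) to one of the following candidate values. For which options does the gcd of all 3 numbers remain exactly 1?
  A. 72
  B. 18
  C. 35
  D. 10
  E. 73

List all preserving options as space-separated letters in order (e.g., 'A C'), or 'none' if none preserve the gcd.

Answer: C E

Derivation:
Old gcd = 1; gcd of others (without N[1]) = 6
New gcd for candidate v: gcd(6, v). Preserves old gcd iff gcd(6, v) = 1.
  Option A: v=72, gcd(6,72)=6 -> changes
  Option B: v=18, gcd(6,18)=6 -> changes
  Option C: v=35, gcd(6,35)=1 -> preserves
  Option D: v=10, gcd(6,10)=2 -> changes
  Option E: v=73, gcd(6,73)=1 -> preserves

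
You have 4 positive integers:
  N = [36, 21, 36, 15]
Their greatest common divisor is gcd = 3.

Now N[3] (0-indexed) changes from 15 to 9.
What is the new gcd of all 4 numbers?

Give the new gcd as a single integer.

Answer: 3

Derivation:
Numbers: [36, 21, 36, 15], gcd = 3
Change: index 3, 15 -> 9
gcd of the OTHER numbers (without index 3): gcd([36, 21, 36]) = 3
New gcd = gcd(g_others, new_val) = gcd(3, 9) = 3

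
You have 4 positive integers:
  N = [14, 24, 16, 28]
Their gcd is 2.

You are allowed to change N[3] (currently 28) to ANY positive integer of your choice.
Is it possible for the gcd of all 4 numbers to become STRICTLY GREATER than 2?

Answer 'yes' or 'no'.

Current gcd = 2
gcd of all OTHER numbers (without N[3]=28): gcd([14, 24, 16]) = 2
The new gcd after any change is gcd(2, new_value).
This can be at most 2.
Since 2 = old gcd 2, the gcd can only stay the same or decrease.

Answer: no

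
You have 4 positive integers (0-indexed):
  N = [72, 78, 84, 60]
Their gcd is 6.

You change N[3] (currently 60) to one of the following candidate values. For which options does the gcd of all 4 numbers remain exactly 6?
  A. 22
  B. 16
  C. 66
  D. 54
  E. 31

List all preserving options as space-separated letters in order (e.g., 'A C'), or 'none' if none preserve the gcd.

Old gcd = 6; gcd of others (without N[3]) = 6
New gcd for candidate v: gcd(6, v). Preserves old gcd iff gcd(6, v) = 6.
  Option A: v=22, gcd(6,22)=2 -> changes
  Option B: v=16, gcd(6,16)=2 -> changes
  Option C: v=66, gcd(6,66)=6 -> preserves
  Option D: v=54, gcd(6,54)=6 -> preserves
  Option E: v=31, gcd(6,31)=1 -> changes

Answer: C D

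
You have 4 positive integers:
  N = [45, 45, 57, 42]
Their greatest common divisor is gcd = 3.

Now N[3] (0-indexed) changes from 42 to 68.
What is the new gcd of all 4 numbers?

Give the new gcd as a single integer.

Answer: 1

Derivation:
Numbers: [45, 45, 57, 42], gcd = 3
Change: index 3, 42 -> 68
gcd of the OTHER numbers (without index 3): gcd([45, 45, 57]) = 3
New gcd = gcd(g_others, new_val) = gcd(3, 68) = 1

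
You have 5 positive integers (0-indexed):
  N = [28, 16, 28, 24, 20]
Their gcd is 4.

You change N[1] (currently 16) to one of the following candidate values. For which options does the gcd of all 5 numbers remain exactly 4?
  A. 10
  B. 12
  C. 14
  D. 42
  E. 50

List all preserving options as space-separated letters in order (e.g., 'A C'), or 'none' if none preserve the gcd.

Answer: B

Derivation:
Old gcd = 4; gcd of others (without N[1]) = 4
New gcd for candidate v: gcd(4, v). Preserves old gcd iff gcd(4, v) = 4.
  Option A: v=10, gcd(4,10)=2 -> changes
  Option B: v=12, gcd(4,12)=4 -> preserves
  Option C: v=14, gcd(4,14)=2 -> changes
  Option D: v=42, gcd(4,42)=2 -> changes
  Option E: v=50, gcd(4,50)=2 -> changes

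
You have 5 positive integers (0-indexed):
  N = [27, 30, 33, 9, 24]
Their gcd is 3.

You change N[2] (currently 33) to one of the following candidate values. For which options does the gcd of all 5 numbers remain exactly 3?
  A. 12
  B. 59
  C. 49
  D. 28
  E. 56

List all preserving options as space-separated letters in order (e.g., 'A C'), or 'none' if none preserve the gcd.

Answer: A

Derivation:
Old gcd = 3; gcd of others (without N[2]) = 3
New gcd for candidate v: gcd(3, v). Preserves old gcd iff gcd(3, v) = 3.
  Option A: v=12, gcd(3,12)=3 -> preserves
  Option B: v=59, gcd(3,59)=1 -> changes
  Option C: v=49, gcd(3,49)=1 -> changes
  Option D: v=28, gcd(3,28)=1 -> changes
  Option E: v=56, gcd(3,56)=1 -> changes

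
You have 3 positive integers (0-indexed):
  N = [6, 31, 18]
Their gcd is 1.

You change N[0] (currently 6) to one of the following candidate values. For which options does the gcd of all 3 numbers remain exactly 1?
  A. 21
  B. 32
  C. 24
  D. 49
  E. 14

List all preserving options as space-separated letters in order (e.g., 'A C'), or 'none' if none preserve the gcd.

Old gcd = 1; gcd of others (without N[0]) = 1
New gcd for candidate v: gcd(1, v). Preserves old gcd iff gcd(1, v) = 1.
  Option A: v=21, gcd(1,21)=1 -> preserves
  Option B: v=32, gcd(1,32)=1 -> preserves
  Option C: v=24, gcd(1,24)=1 -> preserves
  Option D: v=49, gcd(1,49)=1 -> preserves
  Option E: v=14, gcd(1,14)=1 -> preserves

Answer: A B C D E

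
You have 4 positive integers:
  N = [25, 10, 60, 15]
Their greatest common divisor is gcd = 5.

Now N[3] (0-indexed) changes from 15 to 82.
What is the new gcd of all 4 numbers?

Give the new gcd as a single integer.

Answer: 1

Derivation:
Numbers: [25, 10, 60, 15], gcd = 5
Change: index 3, 15 -> 82
gcd of the OTHER numbers (without index 3): gcd([25, 10, 60]) = 5
New gcd = gcd(g_others, new_val) = gcd(5, 82) = 1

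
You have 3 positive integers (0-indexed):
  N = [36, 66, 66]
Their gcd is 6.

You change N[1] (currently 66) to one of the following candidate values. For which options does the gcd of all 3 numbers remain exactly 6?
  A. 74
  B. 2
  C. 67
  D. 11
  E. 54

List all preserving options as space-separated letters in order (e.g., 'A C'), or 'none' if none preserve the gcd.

Answer: E

Derivation:
Old gcd = 6; gcd of others (without N[1]) = 6
New gcd for candidate v: gcd(6, v). Preserves old gcd iff gcd(6, v) = 6.
  Option A: v=74, gcd(6,74)=2 -> changes
  Option B: v=2, gcd(6,2)=2 -> changes
  Option C: v=67, gcd(6,67)=1 -> changes
  Option D: v=11, gcd(6,11)=1 -> changes
  Option E: v=54, gcd(6,54)=6 -> preserves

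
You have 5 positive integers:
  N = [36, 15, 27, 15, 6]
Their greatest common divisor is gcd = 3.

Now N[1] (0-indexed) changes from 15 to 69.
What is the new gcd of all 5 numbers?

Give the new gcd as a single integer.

Numbers: [36, 15, 27, 15, 6], gcd = 3
Change: index 1, 15 -> 69
gcd of the OTHER numbers (without index 1): gcd([36, 27, 15, 6]) = 3
New gcd = gcd(g_others, new_val) = gcd(3, 69) = 3

Answer: 3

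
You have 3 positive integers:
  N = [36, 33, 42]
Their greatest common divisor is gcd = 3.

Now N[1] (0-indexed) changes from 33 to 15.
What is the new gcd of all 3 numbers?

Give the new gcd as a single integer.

Answer: 3

Derivation:
Numbers: [36, 33, 42], gcd = 3
Change: index 1, 33 -> 15
gcd of the OTHER numbers (without index 1): gcd([36, 42]) = 6
New gcd = gcd(g_others, new_val) = gcd(6, 15) = 3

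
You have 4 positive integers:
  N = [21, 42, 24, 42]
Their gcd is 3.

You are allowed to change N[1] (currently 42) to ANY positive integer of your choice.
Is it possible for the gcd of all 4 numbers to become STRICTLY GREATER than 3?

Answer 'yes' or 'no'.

Answer: no

Derivation:
Current gcd = 3
gcd of all OTHER numbers (without N[1]=42): gcd([21, 24, 42]) = 3
The new gcd after any change is gcd(3, new_value).
This can be at most 3.
Since 3 = old gcd 3, the gcd can only stay the same or decrease.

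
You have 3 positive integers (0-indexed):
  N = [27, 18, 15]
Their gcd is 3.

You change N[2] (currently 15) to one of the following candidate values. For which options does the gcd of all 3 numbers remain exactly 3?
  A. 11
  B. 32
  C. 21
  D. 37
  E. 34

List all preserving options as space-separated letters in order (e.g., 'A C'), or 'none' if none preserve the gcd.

Answer: C

Derivation:
Old gcd = 3; gcd of others (without N[2]) = 9
New gcd for candidate v: gcd(9, v). Preserves old gcd iff gcd(9, v) = 3.
  Option A: v=11, gcd(9,11)=1 -> changes
  Option B: v=32, gcd(9,32)=1 -> changes
  Option C: v=21, gcd(9,21)=3 -> preserves
  Option D: v=37, gcd(9,37)=1 -> changes
  Option E: v=34, gcd(9,34)=1 -> changes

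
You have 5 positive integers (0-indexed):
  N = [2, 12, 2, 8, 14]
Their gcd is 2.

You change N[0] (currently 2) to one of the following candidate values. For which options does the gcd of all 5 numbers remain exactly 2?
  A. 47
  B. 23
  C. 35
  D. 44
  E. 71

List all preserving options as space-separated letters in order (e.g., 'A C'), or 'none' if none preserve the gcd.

Old gcd = 2; gcd of others (without N[0]) = 2
New gcd for candidate v: gcd(2, v). Preserves old gcd iff gcd(2, v) = 2.
  Option A: v=47, gcd(2,47)=1 -> changes
  Option B: v=23, gcd(2,23)=1 -> changes
  Option C: v=35, gcd(2,35)=1 -> changes
  Option D: v=44, gcd(2,44)=2 -> preserves
  Option E: v=71, gcd(2,71)=1 -> changes

Answer: D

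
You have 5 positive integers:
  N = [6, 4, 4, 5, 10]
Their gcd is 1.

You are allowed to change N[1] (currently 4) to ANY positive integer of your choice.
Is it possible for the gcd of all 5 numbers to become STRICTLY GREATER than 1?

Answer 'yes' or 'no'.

Answer: no

Derivation:
Current gcd = 1
gcd of all OTHER numbers (without N[1]=4): gcd([6, 4, 5, 10]) = 1
The new gcd after any change is gcd(1, new_value).
This can be at most 1.
Since 1 = old gcd 1, the gcd can only stay the same or decrease.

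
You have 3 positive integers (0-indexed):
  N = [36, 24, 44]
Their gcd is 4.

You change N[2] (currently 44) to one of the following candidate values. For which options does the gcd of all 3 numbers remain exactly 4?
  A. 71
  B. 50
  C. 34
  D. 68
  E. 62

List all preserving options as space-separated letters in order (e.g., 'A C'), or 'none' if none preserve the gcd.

Answer: D

Derivation:
Old gcd = 4; gcd of others (without N[2]) = 12
New gcd for candidate v: gcd(12, v). Preserves old gcd iff gcd(12, v) = 4.
  Option A: v=71, gcd(12,71)=1 -> changes
  Option B: v=50, gcd(12,50)=2 -> changes
  Option C: v=34, gcd(12,34)=2 -> changes
  Option D: v=68, gcd(12,68)=4 -> preserves
  Option E: v=62, gcd(12,62)=2 -> changes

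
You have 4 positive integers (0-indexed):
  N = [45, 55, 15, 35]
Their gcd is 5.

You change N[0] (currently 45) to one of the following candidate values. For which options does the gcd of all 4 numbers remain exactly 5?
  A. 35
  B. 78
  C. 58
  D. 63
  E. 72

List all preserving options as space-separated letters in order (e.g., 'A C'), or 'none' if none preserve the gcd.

Answer: A

Derivation:
Old gcd = 5; gcd of others (without N[0]) = 5
New gcd for candidate v: gcd(5, v). Preserves old gcd iff gcd(5, v) = 5.
  Option A: v=35, gcd(5,35)=5 -> preserves
  Option B: v=78, gcd(5,78)=1 -> changes
  Option C: v=58, gcd(5,58)=1 -> changes
  Option D: v=63, gcd(5,63)=1 -> changes
  Option E: v=72, gcd(5,72)=1 -> changes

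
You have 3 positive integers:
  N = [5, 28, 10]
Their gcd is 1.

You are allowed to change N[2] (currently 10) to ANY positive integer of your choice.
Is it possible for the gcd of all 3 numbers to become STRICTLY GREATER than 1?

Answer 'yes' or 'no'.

Current gcd = 1
gcd of all OTHER numbers (without N[2]=10): gcd([5, 28]) = 1
The new gcd after any change is gcd(1, new_value).
This can be at most 1.
Since 1 = old gcd 1, the gcd can only stay the same or decrease.

Answer: no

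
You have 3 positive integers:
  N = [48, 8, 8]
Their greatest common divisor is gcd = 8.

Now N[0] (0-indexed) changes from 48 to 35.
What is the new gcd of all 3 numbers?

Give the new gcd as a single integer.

Numbers: [48, 8, 8], gcd = 8
Change: index 0, 48 -> 35
gcd of the OTHER numbers (without index 0): gcd([8, 8]) = 8
New gcd = gcd(g_others, new_val) = gcd(8, 35) = 1

Answer: 1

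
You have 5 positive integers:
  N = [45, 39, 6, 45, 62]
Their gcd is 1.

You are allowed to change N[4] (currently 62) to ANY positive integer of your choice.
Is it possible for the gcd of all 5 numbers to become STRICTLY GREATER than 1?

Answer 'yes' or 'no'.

Answer: yes

Derivation:
Current gcd = 1
gcd of all OTHER numbers (without N[4]=62): gcd([45, 39, 6, 45]) = 3
The new gcd after any change is gcd(3, new_value).
This can be at most 3.
Since 3 > old gcd 1, the gcd CAN increase (e.g., set N[4] = 3).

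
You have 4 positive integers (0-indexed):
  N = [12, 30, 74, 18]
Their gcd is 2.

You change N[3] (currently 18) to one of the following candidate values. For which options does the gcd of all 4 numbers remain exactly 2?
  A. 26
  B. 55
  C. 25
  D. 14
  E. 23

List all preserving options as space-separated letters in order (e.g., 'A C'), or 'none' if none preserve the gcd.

Answer: A D

Derivation:
Old gcd = 2; gcd of others (without N[3]) = 2
New gcd for candidate v: gcd(2, v). Preserves old gcd iff gcd(2, v) = 2.
  Option A: v=26, gcd(2,26)=2 -> preserves
  Option B: v=55, gcd(2,55)=1 -> changes
  Option C: v=25, gcd(2,25)=1 -> changes
  Option D: v=14, gcd(2,14)=2 -> preserves
  Option E: v=23, gcd(2,23)=1 -> changes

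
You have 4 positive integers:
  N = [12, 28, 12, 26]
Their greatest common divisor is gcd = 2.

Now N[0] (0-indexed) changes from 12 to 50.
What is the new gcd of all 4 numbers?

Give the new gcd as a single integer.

Numbers: [12, 28, 12, 26], gcd = 2
Change: index 0, 12 -> 50
gcd of the OTHER numbers (without index 0): gcd([28, 12, 26]) = 2
New gcd = gcd(g_others, new_val) = gcd(2, 50) = 2

Answer: 2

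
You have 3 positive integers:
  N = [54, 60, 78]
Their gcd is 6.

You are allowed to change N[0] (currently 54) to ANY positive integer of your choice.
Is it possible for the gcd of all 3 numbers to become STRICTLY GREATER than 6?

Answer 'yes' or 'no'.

Answer: no

Derivation:
Current gcd = 6
gcd of all OTHER numbers (without N[0]=54): gcd([60, 78]) = 6
The new gcd after any change is gcd(6, new_value).
This can be at most 6.
Since 6 = old gcd 6, the gcd can only stay the same or decrease.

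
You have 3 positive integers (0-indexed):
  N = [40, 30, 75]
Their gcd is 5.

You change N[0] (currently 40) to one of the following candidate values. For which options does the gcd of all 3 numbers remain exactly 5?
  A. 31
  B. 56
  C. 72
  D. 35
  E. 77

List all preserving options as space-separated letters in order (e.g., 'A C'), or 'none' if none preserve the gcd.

Answer: D

Derivation:
Old gcd = 5; gcd of others (without N[0]) = 15
New gcd for candidate v: gcd(15, v). Preserves old gcd iff gcd(15, v) = 5.
  Option A: v=31, gcd(15,31)=1 -> changes
  Option B: v=56, gcd(15,56)=1 -> changes
  Option C: v=72, gcd(15,72)=3 -> changes
  Option D: v=35, gcd(15,35)=5 -> preserves
  Option E: v=77, gcd(15,77)=1 -> changes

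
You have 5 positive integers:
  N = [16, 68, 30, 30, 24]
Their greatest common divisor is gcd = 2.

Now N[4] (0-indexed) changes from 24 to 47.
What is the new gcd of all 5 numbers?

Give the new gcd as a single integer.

Answer: 1

Derivation:
Numbers: [16, 68, 30, 30, 24], gcd = 2
Change: index 4, 24 -> 47
gcd of the OTHER numbers (without index 4): gcd([16, 68, 30, 30]) = 2
New gcd = gcd(g_others, new_val) = gcd(2, 47) = 1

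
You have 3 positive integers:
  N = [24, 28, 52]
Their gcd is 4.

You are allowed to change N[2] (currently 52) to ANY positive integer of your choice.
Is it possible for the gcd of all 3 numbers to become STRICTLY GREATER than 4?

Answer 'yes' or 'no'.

Answer: no

Derivation:
Current gcd = 4
gcd of all OTHER numbers (without N[2]=52): gcd([24, 28]) = 4
The new gcd after any change is gcd(4, new_value).
This can be at most 4.
Since 4 = old gcd 4, the gcd can only stay the same or decrease.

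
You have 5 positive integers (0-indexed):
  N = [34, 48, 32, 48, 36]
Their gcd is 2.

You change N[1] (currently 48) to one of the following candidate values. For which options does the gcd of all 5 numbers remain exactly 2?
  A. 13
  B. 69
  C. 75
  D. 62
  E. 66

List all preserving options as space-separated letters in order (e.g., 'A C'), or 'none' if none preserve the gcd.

Old gcd = 2; gcd of others (without N[1]) = 2
New gcd for candidate v: gcd(2, v). Preserves old gcd iff gcd(2, v) = 2.
  Option A: v=13, gcd(2,13)=1 -> changes
  Option B: v=69, gcd(2,69)=1 -> changes
  Option C: v=75, gcd(2,75)=1 -> changes
  Option D: v=62, gcd(2,62)=2 -> preserves
  Option E: v=66, gcd(2,66)=2 -> preserves

Answer: D E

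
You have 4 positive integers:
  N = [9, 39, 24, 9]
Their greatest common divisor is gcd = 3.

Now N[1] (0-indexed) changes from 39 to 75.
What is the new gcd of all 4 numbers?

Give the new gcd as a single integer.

Numbers: [9, 39, 24, 9], gcd = 3
Change: index 1, 39 -> 75
gcd of the OTHER numbers (without index 1): gcd([9, 24, 9]) = 3
New gcd = gcd(g_others, new_val) = gcd(3, 75) = 3

Answer: 3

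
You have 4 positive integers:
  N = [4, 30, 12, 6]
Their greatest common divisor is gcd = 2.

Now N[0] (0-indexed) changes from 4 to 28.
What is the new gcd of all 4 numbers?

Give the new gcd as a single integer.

Numbers: [4, 30, 12, 6], gcd = 2
Change: index 0, 4 -> 28
gcd of the OTHER numbers (without index 0): gcd([30, 12, 6]) = 6
New gcd = gcd(g_others, new_val) = gcd(6, 28) = 2

Answer: 2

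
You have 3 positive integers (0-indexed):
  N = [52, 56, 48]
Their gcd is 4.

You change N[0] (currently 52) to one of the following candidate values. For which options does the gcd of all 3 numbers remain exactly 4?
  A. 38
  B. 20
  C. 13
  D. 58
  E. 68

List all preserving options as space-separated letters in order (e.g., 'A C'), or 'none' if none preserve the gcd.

Old gcd = 4; gcd of others (without N[0]) = 8
New gcd for candidate v: gcd(8, v). Preserves old gcd iff gcd(8, v) = 4.
  Option A: v=38, gcd(8,38)=2 -> changes
  Option B: v=20, gcd(8,20)=4 -> preserves
  Option C: v=13, gcd(8,13)=1 -> changes
  Option D: v=58, gcd(8,58)=2 -> changes
  Option E: v=68, gcd(8,68)=4 -> preserves

Answer: B E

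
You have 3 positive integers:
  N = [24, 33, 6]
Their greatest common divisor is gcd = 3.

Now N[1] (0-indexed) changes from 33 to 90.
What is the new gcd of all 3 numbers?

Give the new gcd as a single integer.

Numbers: [24, 33, 6], gcd = 3
Change: index 1, 33 -> 90
gcd of the OTHER numbers (without index 1): gcd([24, 6]) = 6
New gcd = gcd(g_others, new_val) = gcd(6, 90) = 6

Answer: 6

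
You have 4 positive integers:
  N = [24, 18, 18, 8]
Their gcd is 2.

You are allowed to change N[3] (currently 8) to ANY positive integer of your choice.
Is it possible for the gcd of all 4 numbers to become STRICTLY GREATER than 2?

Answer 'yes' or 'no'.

Current gcd = 2
gcd of all OTHER numbers (without N[3]=8): gcd([24, 18, 18]) = 6
The new gcd after any change is gcd(6, new_value).
This can be at most 6.
Since 6 > old gcd 2, the gcd CAN increase (e.g., set N[3] = 6).

Answer: yes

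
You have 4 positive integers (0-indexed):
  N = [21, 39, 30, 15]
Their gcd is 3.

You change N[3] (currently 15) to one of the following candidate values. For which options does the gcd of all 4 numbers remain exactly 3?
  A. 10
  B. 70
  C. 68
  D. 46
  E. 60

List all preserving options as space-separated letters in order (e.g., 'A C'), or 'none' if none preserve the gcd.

Answer: E

Derivation:
Old gcd = 3; gcd of others (without N[3]) = 3
New gcd for candidate v: gcd(3, v). Preserves old gcd iff gcd(3, v) = 3.
  Option A: v=10, gcd(3,10)=1 -> changes
  Option B: v=70, gcd(3,70)=1 -> changes
  Option C: v=68, gcd(3,68)=1 -> changes
  Option D: v=46, gcd(3,46)=1 -> changes
  Option E: v=60, gcd(3,60)=3 -> preserves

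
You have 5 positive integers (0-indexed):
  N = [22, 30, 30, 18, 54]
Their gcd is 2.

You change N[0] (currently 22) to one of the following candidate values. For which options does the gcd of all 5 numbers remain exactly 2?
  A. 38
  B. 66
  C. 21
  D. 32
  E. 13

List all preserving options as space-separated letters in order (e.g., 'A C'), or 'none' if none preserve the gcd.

Answer: A D

Derivation:
Old gcd = 2; gcd of others (without N[0]) = 6
New gcd for candidate v: gcd(6, v). Preserves old gcd iff gcd(6, v) = 2.
  Option A: v=38, gcd(6,38)=2 -> preserves
  Option B: v=66, gcd(6,66)=6 -> changes
  Option C: v=21, gcd(6,21)=3 -> changes
  Option D: v=32, gcd(6,32)=2 -> preserves
  Option E: v=13, gcd(6,13)=1 -> changes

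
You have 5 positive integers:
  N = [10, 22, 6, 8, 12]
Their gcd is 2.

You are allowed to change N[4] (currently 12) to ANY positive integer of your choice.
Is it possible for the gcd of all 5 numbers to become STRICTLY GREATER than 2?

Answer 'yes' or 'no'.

Answer: no

Derivation:
Current gcd = 2
gcd of all OTHER numbers (without N[4]=12): gcd([10, 22, 6, 8]) = 2
The new gcd after any change is gcd(2, new_value).
This can be at most 2.
Since 2 = old gcd 2, the gcd can only stay the same or decrease.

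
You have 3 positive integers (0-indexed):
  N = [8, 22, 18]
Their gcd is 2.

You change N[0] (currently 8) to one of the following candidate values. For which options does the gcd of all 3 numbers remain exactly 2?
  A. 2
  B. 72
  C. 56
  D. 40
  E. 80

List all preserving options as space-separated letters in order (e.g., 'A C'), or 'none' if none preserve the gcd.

Answer: A B C D E

Derivation:
Old gcd = 2; gcd of others (without N[0]) = 2
New gcd for candidate v: gcd(2, v). Preserves old gcd iff gcd(2, v) = 2.
  Option A: v=2, gcd(2,2)=2 -> preserves
  Option B: v=72, gcd(2,72)=2 -> preserves
  Option C: v=56, gcd(2,56)=2 -> preserves
  Option D: v=40, gcd(2,40)=2 -> preserves
  Option E: v=80, gcd(2,80)=2 -> preserves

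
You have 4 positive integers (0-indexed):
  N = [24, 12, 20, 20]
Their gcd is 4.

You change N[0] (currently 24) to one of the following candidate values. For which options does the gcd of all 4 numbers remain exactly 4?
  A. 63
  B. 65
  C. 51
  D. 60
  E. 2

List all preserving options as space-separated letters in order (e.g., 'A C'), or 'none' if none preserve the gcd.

Old gcd = 4; gcd of others (without N[0]) = 4
New gcd for candidate v: gcd(4, v). Preserves old gcd iff gcd(4, v) = 4.
  Option A: v=63, gcd(4,63)=1 -> changes
  Option B: v=65, gcd(4,65)=1 -> changes
  Option C: v=51, gcd(4,51)=1 -> changes
  Option D: v=60, gcd(4,60)=4 -> preserves
  Option E: v=2, gcd(4,2)=2 -> changes

Answer: D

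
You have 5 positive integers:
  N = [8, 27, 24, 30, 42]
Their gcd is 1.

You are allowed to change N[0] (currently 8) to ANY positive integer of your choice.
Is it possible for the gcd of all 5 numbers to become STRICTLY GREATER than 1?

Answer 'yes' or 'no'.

Current gcd = 1
gcd of all OTHER numbers (without N[0]=8): gcd([27, 24, 30, 42]) = 3
The new gcd after any change is gcd(3, new_value).
This can be at most 3.
Since 3 > old gcd 1, the gcd CAN increase (e.g., set N[0] = 3).

Answer: yes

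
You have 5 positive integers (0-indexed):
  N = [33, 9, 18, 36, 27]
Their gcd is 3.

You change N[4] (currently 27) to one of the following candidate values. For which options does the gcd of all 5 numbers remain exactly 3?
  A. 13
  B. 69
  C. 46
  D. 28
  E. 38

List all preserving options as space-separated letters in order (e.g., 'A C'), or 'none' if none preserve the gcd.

Old gcd = 3; gcd of others (without N[4]) = 3
New gcd for candidate v: gcd(3, v). Preserves old gcd iff gcd(3, v) = 3.
  Option A: v=13, gcd(3,13)=1 -> changes
  Option B: v=69, gcd(3,69)=3 -> preserves
  Option C: v=46, gcd(3,46)=1 -> changes
  Option D: v=28, gcd(3,28)=1 -> changes
  Option E: v=38, gcd(3,38)=1 -> changes

Answer: B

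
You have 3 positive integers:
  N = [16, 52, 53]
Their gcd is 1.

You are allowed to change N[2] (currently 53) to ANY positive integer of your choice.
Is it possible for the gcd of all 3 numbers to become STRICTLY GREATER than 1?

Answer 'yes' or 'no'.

Answer: yes

Derivation:
Current gcd = 1
gcd of all OTHER numbers (without N[2]=53): gcd([16, 52]) = 4
The new gcd after any change is gcd(4, new_value).
This can be at most 4.
Since 4 > old gcd 1, the gcd CAN increase (e.g., set N[2] = 4).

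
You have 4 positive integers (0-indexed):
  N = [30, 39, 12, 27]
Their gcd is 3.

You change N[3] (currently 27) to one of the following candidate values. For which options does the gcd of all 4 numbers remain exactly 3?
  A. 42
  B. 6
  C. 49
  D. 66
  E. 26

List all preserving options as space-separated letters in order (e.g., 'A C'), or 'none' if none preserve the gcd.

Old gcd = 3; gcd of others (without N[3]) = 3
New gcd for candidate v: gcd(3, v). Preserves old gcd iff gcd(3, v) = 3.
  Option A: v=42, gcd(3,42)=3 -> preserves
  Option B: v=6, gcd(3,6)=3 -> preserves
  Option C: v=49, gcd(3,49)=1 -> changes
  Option D: v=66, gcd(3,66)=3 -> preserves
  Option E: v=26, gcd(3,26)=1 -> changes

Answer: A B D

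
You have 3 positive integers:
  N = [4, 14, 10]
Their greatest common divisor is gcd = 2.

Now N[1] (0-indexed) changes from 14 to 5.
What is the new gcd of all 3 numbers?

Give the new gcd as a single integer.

Numbers: [4, 14, 10], gcd = 2
Change: index 1, 14 -> 5
gcd of the OTHER numbers (without index 1): gcd([4, 10]) = 2
New gcd = gcd(g_others, new_val) = gcd(2, 5) = 1

Answer: 1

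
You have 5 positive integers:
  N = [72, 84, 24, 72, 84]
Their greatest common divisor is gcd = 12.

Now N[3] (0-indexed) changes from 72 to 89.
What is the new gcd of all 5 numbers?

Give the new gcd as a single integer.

Numbers: [72, 84, 24, 72, 84], gcd = 12
Change: index 3, 72 -> 89
gcd of the OTHER numbers (without index 3): gcd([72, 84, 24, 84]) = 12
New gcd = gcd(g_others, new_val) = gcd(12, 89) = 1

Answer: 1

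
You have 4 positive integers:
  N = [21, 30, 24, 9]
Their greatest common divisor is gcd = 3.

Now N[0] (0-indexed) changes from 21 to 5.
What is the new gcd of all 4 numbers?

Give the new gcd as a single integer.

Numbers: [21, 30, 24, 9], gcd = 3
Change: index 0, 21 -> 5
gcd of the OTHER numbers (without index 0): gcd([30, 24, 9]) = 3
New gcd = gcd(g_others, new_val) = gcd(3, 5) = 1

Answer: 1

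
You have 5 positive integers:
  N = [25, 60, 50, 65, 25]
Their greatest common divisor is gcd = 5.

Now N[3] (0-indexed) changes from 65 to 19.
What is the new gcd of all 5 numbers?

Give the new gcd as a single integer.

Numbers: [25, 60, 50, 65, 25], gcd = 5
Change: index 3, 65 -> 19
gcd of the OTHER numbers (without index 3): gcd([25, 60, 50, 25]) = 5
New gcd = gcd(g_others, new_val) = gcd(5, 19) = 1

Answer: 1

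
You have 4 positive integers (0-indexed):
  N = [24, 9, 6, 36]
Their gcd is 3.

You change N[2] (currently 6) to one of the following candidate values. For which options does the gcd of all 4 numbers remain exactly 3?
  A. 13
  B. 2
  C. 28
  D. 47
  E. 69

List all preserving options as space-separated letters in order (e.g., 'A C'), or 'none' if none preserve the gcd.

Answer: E

Derivation:
Old gcd = 3; gcd of others (without N[2]) = 3
New gcd for candidate v: gcd(3, v). Preserves old gcd iff gcd(3, v) = 3.
  Option A: v=13, gcd(3,13)=1 -> changes
  Option B: v=2, gcd(3,2)=1 -> changes
  Option C: v=28, gcd(3,28)=1 -> changes
  Option D: v=47, gcd(3,47)=1 -> changes
  Option E: v=69, gcd(3,69)=3 -> preserves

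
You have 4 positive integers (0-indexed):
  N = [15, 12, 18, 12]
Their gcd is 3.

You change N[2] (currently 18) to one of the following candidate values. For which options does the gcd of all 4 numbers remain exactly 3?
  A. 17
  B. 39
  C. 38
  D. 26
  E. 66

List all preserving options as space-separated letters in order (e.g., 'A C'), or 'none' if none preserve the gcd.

Answer: B E

Derivation:
Old gcd = 3; gcd of others (without N[2]) = 3
New gcd for candidate v: gcd(3, v). Preserves old gcd iff gcd(3, v) = 3.
  Option A: v=17, gcd(3,17)=1 -> changes
  Option B: v=39, gcd(3,39)=3 -> preserves
  Option C: v=38, gcd(3,38)=1 -> changes
  Option D: v=26, gcd(3,26)=1 -> changes
  Option E: v=66, gcd(3,66)=3 -> preserves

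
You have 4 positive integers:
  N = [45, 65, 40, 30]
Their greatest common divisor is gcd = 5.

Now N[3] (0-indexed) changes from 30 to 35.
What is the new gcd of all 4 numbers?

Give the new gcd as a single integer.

Answer: 5

Derivation:
Numbers: [45, 65, 40, 30], gcd = 5
Change: index 3, 30 -> 35
gcd of the OTHER numbers (without index 3): gcd([45, 65, 40]) = 5
New gcd = gcd(g_others, new_val) = gcd(5, 35) = 5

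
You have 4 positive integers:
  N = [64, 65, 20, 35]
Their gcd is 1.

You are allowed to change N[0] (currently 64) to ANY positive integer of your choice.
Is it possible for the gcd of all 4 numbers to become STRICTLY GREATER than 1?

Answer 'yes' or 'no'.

Current gcd = 1
gcd of all OTHER numbers (without N[0]=64): gcd([65, 20, 35]) = 5
The new gcd after any change is gcd(5, new_value).
This can be at most 5.
Since 5 > old gcd 1, the gcd CAN increase (e.g., set N[0] = 5).

Answer: yes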